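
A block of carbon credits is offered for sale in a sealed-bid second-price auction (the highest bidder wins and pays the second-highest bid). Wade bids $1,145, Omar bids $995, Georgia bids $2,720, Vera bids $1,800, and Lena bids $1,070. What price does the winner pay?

Price paid: $1,800.

Sorted high to low: Georgia $2,720 > Vera $1,800 > Wade $1,145 > Lena $1,070 > Omar $995.
Georgia is the highest bidder, so Georgia wins.
Under the second-price rule, the price is the second-highest bid: $1,800.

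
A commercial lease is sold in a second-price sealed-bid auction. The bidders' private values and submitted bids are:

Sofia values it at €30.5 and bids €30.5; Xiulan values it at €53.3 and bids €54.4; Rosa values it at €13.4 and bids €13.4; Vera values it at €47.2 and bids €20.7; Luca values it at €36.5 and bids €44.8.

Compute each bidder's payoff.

Payoffs: Sofia €0.0, Xiulan €8.5, Rosa €0.0, Vera €0.0, Luca €0.0.

Ordered from highest: Xiulan €54.4 > Luca €44.8 > Sofia €30.5 > Vera €20.7 > Rosa €13.4.
Xiulan has the top bid and wins; the price is the second-highest bid, €44.8.
Xiulan's payoff = €53.3 − €44.8 = €8.5. All other bidders lose, so their payoff is 0.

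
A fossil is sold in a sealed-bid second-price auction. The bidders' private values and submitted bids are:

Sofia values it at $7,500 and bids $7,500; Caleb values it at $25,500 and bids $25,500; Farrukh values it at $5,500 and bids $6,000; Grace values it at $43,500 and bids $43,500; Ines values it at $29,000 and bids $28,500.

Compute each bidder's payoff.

Payoffs: Sofia $0, Caleb $0, Farrukh $0, Grace $15,000, Ines $0.

Sorted high to low: Grace $43,500; Ines $28,500; Caleb $25,500; Sofia $7,500; Farrukh $6,000.
Grace has the top bid and wins; the price is the second-highest bid, $28,500.
Grace's payoff = $43,500 − $28,500 = $15,000. All other bidders lose, so their payoff is 0.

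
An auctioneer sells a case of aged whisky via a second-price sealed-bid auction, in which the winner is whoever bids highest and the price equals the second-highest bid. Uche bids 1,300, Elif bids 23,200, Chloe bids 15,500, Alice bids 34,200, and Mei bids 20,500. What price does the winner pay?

23,200

Ranking the bids: Alice 34,200, then Elif 23,200, then Mei 20,500, then Chloe 15,500, then Uche 1,300.
Alice is the highest bidder, so Alice wins.
Under the second-price rule, the price is the second-highest bid: 23,200.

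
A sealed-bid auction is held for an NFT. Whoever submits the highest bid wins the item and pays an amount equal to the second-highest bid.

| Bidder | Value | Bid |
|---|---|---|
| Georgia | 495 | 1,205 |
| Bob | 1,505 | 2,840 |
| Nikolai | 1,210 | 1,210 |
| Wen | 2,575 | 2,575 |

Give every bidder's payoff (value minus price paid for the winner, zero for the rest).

Payoffs: Georgia 0, Bob -1,070, Nikolai 0, Wen 0.

Sorted high to low: Bob 2,840; Wen 2,575; Nikolai 1,210; Georgia 1,205.
Bob has the top bid and wins; the price is the second-highest bid, 2,575.
Bob's payoff = 1,505 − 2,575 = -1,070. All other bidders lose, so their payoff is 0.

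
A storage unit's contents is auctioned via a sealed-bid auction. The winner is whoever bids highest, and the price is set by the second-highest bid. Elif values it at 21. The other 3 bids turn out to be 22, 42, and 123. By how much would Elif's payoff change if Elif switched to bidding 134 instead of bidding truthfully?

The highest competing bid is 123.
Bidding truthfully at 21: the top bid is 123 (a rival), so Elif loses. Payoff = 0.
Bidding 134: Elif has the top bid, wins, and pays the second-highest bid 123. Payoff = 21 − 123 = -102.
Change = -102 − 0 = -102.
Deviating from a truthful bid can only lose payoff in a second-price auction — never gain.

-102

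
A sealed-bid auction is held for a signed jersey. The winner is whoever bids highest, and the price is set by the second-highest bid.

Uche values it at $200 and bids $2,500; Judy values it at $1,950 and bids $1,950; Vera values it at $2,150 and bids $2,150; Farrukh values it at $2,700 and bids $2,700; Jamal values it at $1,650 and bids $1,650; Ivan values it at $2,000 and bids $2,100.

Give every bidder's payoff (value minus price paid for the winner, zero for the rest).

Uche $0, Judy $0, Vera $0, Farrukh $200, Jamal $0, Ivan $0.

Sorted high to low: Farrukh $2,700, then Uche $2,500, then Vera $2,150, then Ivan $2,100, then Judy $1,950, then Jamal $1,650.
Farrukh has the top bid and wins; the price is the second-highest bid, $2,500.
Farrukh's payoff = $2,700 − $2,500 = $200. All other bidders lose, so their payoff is 0.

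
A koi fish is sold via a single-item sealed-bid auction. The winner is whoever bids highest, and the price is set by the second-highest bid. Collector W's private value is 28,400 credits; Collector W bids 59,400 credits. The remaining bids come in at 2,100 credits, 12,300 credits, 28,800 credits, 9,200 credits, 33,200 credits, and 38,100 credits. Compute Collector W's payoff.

Collector W's payoff: -9,700 credits.

Highest competing bid: 38,100 credits.
Collector W's bid 59,400 credits is the highest overall, so Collector W wins and pays the second-highest bid, 38,100 credits.
Payoff = value − price = 28,400 credits − 38,100 credits = -9,700 credits.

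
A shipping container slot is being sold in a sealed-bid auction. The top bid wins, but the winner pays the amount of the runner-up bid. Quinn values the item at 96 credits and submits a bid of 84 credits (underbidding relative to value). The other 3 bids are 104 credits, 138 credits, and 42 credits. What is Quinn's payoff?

Highest competing bid: 138 credits.
Quinn's bid 84 credits is not the highest, so Quinn loses, pays nothing, and earns zero payoff.

0 credits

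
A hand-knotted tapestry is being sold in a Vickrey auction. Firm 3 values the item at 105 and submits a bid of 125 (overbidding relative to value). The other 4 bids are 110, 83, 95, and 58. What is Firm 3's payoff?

Highest competing bid: 110.
Firm 3's bid 125 is the highest overall, so Firm 3 wins and pays the second-highest bid, 110.
Payoff = value − price = 105 − 110 = -5.
Overbidding won the item at a price above value — truthful bidding would have avoided this loss.

Payoff = -5.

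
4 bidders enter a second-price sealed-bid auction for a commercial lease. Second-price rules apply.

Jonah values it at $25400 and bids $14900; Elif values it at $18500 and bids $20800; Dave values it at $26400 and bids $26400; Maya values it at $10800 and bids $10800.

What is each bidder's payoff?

Jonah $0, Elif $0, Dave $5600, Maya $0.

Ordered from highest: Dave $26400 > Elif $20800 > Jonah $14900 > Maya $10800.
Dave has the top bid and wins; the price is the second-highest bid, $20800.
Dave's payoff = $26400 − $20800 = $5600. All other bidders lose, so their payoff is 0.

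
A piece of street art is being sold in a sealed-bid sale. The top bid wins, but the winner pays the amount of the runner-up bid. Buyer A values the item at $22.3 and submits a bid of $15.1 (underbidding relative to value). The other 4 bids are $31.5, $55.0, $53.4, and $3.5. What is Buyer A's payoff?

Highest competing bid: $55.0.
Buyer A's bid $15.1 is not the highest, so Buyer A loses, pays nothing, and earns zero payoff.

Buyer A's payoff: $0.0.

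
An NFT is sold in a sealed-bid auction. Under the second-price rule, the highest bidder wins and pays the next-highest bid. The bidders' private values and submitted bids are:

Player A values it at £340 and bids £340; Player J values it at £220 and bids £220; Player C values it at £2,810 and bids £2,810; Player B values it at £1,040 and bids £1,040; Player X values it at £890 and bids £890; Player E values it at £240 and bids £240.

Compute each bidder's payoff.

Player A £0, Player J £0, Player C £1,770, Player B £0, Player X £0, Player E £0.

Bids in descending order: Player C £2,810 > Player B £1,040 > Player X £890 > Player A £340 > Player E £240 > Player J £220.
Player C has the top bid and wins; the price is the second-highest bid, £1,040.
Player C's payoff = £2,810 − £1,040 = £1,770. All other bidders lose, so their payoff is 0.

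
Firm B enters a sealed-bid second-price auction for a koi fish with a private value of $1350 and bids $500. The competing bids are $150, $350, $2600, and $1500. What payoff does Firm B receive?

Highest competing bid: $2600.
Firm B's bid $500 is not the highest, so Firm B loses, pays nothing, and earns zero payoff.

$0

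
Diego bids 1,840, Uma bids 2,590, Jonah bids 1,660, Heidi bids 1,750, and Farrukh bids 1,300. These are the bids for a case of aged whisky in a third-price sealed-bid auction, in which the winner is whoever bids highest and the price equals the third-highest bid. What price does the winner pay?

Bids in descending order: Uma 2,590, then Diego 1,840, then Heidi 1,750, then Jonah 1,660, then Farrukh 1,300.
Uma is the highest bidder, so Uma wins.
Under the third-price rule, the price is the third-highest bid: 1,750.

Price paid: 1,750.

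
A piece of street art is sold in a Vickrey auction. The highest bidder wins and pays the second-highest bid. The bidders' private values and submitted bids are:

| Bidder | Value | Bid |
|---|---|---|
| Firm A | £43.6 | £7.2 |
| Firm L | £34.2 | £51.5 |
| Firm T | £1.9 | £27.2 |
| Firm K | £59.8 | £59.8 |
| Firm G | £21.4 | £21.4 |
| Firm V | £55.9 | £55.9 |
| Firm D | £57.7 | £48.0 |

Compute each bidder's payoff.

Ranking the bids: Firm K £59.8; Firm V £55.9; Firm L £51.5; Firm D £48.0; Firm T £27.2; Firm G £21.4; Firm A £7.2.
Firm K has the top bid and wins; the price is the second-highest bid, £55.9.
Firm K's payoff = £59.8 − £55.9 = £3.9. All other bidders lose, so their payoff is 0.

Payoffs: Firm A £0.0, Firm L £0.0, Firm T £0.0, Firm K £3.9, Firm G £0.0, Firm V £0.0, Firm D £0.0.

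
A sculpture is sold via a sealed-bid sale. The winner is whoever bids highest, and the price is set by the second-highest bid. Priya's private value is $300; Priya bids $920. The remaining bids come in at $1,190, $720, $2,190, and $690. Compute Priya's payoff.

Highest competing bid: $2,190.
Priya's bid $920 is not the highest, so Priya loses, pays nothing, and earns zero payoff.

Payoff = $0.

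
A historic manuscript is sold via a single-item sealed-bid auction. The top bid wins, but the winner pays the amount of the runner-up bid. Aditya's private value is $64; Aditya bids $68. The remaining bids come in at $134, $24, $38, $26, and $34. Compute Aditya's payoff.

Highest competing bid: $134.
Aditya's bid $68 is not the highest, so Aditya loses, pays nothing, and earns zero payoff.

$0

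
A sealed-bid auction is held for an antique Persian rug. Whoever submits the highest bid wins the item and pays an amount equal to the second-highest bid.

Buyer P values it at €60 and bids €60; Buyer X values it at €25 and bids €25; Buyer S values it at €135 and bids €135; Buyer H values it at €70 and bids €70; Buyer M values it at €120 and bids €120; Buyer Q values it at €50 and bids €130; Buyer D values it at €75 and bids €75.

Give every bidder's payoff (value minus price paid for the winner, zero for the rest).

Ordered from highest: Buyer S €135 > Buyer Q €130 > Buyer M €120 > Buyer D €75 > Buyer H €70 > Buyer P €60 > Buyer X €25.
Buyer S has the top bid and wins; the price is the second-highest bid, €130.
Buyer S's payoff = €135 − €130 = €5. All other bidders lose, so their payoff is 0.

Payoffs: Buyer P €0, Buyer X €0, Buyer S €5, Buyer H €0, Buyer M €0, Buyer Q €0, Buyer D €0.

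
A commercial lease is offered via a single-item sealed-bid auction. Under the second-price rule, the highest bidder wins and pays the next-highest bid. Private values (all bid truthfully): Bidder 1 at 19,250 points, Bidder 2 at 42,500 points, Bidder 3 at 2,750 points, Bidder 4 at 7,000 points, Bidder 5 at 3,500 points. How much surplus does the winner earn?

Surplus = 23,250 points.

Sorted high to low: Bidder 2 42,500 points > Bidder 1 19,250 points > Bidder 4 7,000 points > Bidder 5 3,500 points > Bidder 3 2,750 points.
Bidder 2 wins with the top bid and pays the second-highest, 19,250 points.
Surplus = 42,500 points − 19,250 points = 23,250 points.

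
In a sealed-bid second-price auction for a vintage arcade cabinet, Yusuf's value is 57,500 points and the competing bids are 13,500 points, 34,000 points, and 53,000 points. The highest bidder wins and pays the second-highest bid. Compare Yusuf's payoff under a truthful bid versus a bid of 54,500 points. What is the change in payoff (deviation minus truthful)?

The highest competing bid is 53,000 points.
Bidding truthfully at 57,500 points: Yusuf has the top bid, wins, and pays the second-highest bid 53,000 points. Payoff = 57,500 points − 53,000 points = 4,500 points.
Bidding 54,500 points: Yusuf has the top bid, wins, and pays the second-highest bid 53,000 points. Payoff = 57,500 points − 53,000 points = 4,500 points.
Change = 4,500 points − 4,500 points = 0 points.

Change in payoff: 0 points.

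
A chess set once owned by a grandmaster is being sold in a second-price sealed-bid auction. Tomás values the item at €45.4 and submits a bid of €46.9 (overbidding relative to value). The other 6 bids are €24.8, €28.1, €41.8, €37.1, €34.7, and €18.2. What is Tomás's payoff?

Highest competing bid: €41.8.
Tomás's bid €46.9 is the highest overall, so Tomás wins and pays the second-highest bid, €41.8.
Payoff = value − price = €45.4 − €41.8 = €3.6.

€3.6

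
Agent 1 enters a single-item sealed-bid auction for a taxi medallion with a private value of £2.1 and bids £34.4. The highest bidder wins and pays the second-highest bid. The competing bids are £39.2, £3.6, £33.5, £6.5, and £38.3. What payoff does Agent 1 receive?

The bidder's payoff: £0.0.

Highest competing bid: £39.2.
Agent 1's bid £34.4 is not the highest, so Agent 1 loses, pays nothing, and earns zero payoff.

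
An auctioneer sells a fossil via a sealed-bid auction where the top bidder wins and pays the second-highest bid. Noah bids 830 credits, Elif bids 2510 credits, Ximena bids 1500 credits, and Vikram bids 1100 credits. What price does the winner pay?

Ordered from highest: Elif 2510 credits > Ximena 1500 credits > Vikram 1100 credits > Noah 830 credits.
Elif is the highest bidder, so Elif wins.
Under the second-price rule, the price is the second-highest bid: 1500 credits.

The winner pays 1500 credits.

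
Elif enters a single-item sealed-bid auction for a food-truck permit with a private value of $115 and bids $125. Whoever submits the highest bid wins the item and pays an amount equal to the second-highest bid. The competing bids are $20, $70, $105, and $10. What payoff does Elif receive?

Highest competing bid: $105.
Elif's bid $125 is the highest overall, so Elif wins and pays the second-highest bid, $105.
Payoff = value − price = $115 − $105 = $10.

Elif's payoff: $10.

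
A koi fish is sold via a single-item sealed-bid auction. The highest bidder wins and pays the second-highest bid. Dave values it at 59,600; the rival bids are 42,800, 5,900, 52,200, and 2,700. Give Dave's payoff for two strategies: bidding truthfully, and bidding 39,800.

Truthful: 7,400; alternative: 0.

The highest competing bid is 52,200.
Bidding truthfully at 59,600: Dave has the top bid, wins, and pays the second-highest bid 52,200. Payoff = 59,600 − 52,200 = 7,400.
Bidding 39,800: the top bid is 52,200 (a rival), so Dave loses. Payoff = 0.
Deviating from a truthful bid can only lose payoff in a second-price auction — never gain.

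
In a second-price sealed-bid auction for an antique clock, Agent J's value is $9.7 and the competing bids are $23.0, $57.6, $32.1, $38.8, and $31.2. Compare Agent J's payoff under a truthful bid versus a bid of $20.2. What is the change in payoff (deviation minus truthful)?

Payoff change: $0.0.

The highest competing bid is $57.6.
Bidding truthfully at $9.7: the top bid is $57.6 (a rival), so Agent J loses. Payoff = $0.0.
Bidding $20.2: the top bid is $57.6 (a rival), so Agent J loses. Payoff = $0.0.
Change = $0.0 − $0.0 = $0.0.
The bid only affects whether you win, not the price — here both bids land on the same side of the top rival bid, so the deviation is payoff-neutral.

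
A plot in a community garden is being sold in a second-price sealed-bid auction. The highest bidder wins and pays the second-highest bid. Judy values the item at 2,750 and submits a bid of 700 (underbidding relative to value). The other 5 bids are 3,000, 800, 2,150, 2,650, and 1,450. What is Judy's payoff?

Judy's payoff: 0.

Highest competing bid: 3,000.
Judy's bid 700 is not the highest, so Judy loses, pays nothing, and earns zero payoff.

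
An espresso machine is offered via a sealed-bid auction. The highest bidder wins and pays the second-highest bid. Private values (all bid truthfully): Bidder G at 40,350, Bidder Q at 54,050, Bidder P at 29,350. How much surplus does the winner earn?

Ranking the bids: Bidder Q 54,050 > Bidder G 40,350 > Bidder P 29,350.
Bidder Q wins with the top bid and pays the second-highest, 40,350.
Surplus = 54,050 − 40,350 = 13,700.

13,700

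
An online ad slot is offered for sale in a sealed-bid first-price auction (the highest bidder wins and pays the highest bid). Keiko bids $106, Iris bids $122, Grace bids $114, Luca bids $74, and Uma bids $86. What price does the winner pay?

Ranking the bids: Iris $122; Grace $114; Keiko $106; Uma $86; Luca $74.
Iris is the highest bidder, so Iris wins.
Under the first-price rule, the price is the highest bid: $122.

Price paid: $122.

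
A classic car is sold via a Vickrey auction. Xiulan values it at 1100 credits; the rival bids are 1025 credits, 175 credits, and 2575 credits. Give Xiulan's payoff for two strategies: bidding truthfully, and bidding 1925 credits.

The highest competing bid is 2575 credits.
Bidding truthfully at 1100 credits: the top bid is 2575 credits (a rival), so Xiulan loses. Payoff = 0 credits.
Bidding 1925 credits: the top bid is 2575 credits (a rival), so Xiulan loses. Payoff = 0 credits.

Truthful: 0 credits; alternative: 0 credits.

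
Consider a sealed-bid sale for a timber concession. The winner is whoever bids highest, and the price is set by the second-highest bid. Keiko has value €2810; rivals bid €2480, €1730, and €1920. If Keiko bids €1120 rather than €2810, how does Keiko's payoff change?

The highest competing bid is €2480.
Bidding truthfully at €2810: Keiko has the top bid, wins, and pays the second-highest bid €2480. Payoff = €2810 − €2480 = €330.
Bidding €1120: the top bid is €2480 (a rival), so Keiko loses. Payoff = €0.
Change = €0 − €330 = -€330.

Change in payoff: -€330.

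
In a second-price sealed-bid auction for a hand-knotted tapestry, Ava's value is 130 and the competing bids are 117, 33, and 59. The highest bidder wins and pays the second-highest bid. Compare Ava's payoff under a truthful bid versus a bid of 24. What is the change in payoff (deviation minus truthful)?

Payoff change: -13.

The highest competing bid is 117.
Bidding truthfully at 130: Ava has the top bid, wins, and pays the second-highest bid 117. Payoff = 130 − 117 = 13.
Bidding 24: the top bid is 117 (a rival), so Ava loses. Payoff = 0.
Change = 0 − 13 = -13.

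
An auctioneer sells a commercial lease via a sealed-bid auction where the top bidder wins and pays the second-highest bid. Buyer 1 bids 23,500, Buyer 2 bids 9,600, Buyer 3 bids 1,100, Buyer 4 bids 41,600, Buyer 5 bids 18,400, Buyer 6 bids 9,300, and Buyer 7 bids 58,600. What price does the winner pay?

Price paid: 41,600.

Ordered from highest: Buyer 7 58,600, then Buyer 4 41,600, then Buyer 1 23,500, then Buyer 5 18,400, then Buyer 2 9,600, then Buyer 6 9,300, then Buyer 3 1,100.
Buyer 7 is the highest bidder, so Buyer 7 wins.
Under the second-price rule, the price is the second-highest bid: 41,600.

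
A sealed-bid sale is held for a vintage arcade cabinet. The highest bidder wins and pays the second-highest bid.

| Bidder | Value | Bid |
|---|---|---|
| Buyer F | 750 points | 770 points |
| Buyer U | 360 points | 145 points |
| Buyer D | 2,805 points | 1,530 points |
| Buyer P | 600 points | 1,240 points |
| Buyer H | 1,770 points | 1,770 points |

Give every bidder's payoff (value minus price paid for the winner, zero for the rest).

Payoffs: Buyer F 0 points, Buyer U 0 points, Buyer D 0 points, Buyer P 0 points, Buyer H 240 points.

Bids in descending order: Buyer H 1,770 points; Buyer D 1,530 points; Buyer P 1,240 points; Buyer F 770 points; Buyer U 145 points.
Buyer H has the top bid and wins; the price is the second-highest bid, 1,530 points.
Buyer H's payoff = 1,770 points − 1,530 points = 240 points. All other bidders lose, so their payoff is 0.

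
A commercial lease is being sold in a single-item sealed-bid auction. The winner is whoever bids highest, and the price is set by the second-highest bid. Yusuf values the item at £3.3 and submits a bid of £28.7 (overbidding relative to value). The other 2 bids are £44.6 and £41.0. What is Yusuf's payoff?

£0.0

Highest competing bid: £44.6.
Yusuf's bid £28.7 is not the highest, so Yusuf loses, pays nothing, and earns zero payoff.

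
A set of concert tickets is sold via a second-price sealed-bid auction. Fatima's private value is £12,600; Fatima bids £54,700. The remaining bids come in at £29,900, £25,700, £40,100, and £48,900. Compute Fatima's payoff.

Highest competing bid: £48,900.
Fatima's bid £54,700 is the highest overall, so Fatima wins and pays the second-highest bid, £48,900.
Payoff = value − price = £12,600 − £48,900 = -£36,300.

-£36,300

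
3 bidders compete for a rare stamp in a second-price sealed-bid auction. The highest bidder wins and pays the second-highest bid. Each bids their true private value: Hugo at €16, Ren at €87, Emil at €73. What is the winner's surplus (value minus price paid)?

Ordered from highest: Ren €87, then Emil €73, then Hugo €16.
Ren wins with the top bid and pays the second-highest, €73.
Surplus = €87 − €73 = €14.

€14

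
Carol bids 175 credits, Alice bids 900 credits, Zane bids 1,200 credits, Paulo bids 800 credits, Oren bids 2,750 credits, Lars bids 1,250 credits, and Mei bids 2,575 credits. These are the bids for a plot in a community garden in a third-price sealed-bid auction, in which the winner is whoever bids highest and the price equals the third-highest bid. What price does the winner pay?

Bids in descending order: Oren 2,750 credits; Mei 2,575 credits; Lars 1,250 credits; Zane 1,200 credits; Alice 900 credits; Paulo 800 credits; Carol 175 credits.
Oren is the highest bidder, so Oren wins.
Under the third-price rule, the price is the third-highest bid: 1,250 credits.

Price paid: 1,250 credits.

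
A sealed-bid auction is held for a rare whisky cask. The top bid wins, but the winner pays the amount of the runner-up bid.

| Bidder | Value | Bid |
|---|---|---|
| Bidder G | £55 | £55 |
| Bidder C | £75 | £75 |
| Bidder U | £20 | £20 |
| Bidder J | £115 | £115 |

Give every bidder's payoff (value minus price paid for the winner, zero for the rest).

Payoffs: Bidder G £0, Bidder C £0, Bidder U £0, Bidder J £40.

Ranking the bids: Bidder J £115 > Bidder C £75 > Bidder G £55 > Bidder U £20.
Bidder J has the top bid and wins; the price is the second-highest bid, £75.
Bidder J's payoff = £115 − £75 = £40. All other bidders lose, so their payoff is 0.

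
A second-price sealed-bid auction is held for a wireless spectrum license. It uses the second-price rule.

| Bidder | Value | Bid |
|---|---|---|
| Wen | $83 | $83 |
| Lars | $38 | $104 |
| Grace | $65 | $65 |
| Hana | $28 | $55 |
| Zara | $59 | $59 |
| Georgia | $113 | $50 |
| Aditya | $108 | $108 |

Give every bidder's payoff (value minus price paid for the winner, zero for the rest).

Bids in descending order: Aditya $108 > Lars $104 > Wen $83 > Grace $65 > Zara $59 > Hana $55 > Georgia $50.
Aditya has the top bid and wins; the price is the second-highest bid, $104.
Aditya's payoff = $108 − $104 = $4. All other bidders lose, so their payoff is 0.

Wen $0, Lars $0, Grace $0, Hana $0, Zara $0, Georgia $0, Aditya $4.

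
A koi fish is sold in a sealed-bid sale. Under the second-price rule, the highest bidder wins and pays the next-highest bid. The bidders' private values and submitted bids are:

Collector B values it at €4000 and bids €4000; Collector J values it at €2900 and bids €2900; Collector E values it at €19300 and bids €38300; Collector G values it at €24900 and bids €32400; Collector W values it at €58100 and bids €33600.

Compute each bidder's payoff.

Bids in descending order: Collector E €38300; Collector W €33600; Collector G €32400; Collector B €4000; Collector J €2900.
Collector E has the top bid and wins; the price is the second-highest bid, €33600.
Collector E's payoff = €19300 − €33600 = -€14300. All other bidders lose, so their payoff is 0.

Payoffs: Collector B €0, Collector J €0, Collector E -€14300, Collector G €0, Collector W €0.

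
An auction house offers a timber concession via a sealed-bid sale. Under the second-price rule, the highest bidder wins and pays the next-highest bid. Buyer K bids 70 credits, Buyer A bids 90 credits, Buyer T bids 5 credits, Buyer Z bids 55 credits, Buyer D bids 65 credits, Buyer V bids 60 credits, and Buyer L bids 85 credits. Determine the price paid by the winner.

Ranking the bids: Buyer A 90 credits > Buyer L 85 credits > Buyer K 70 credits > Buyer D 65 credits > Buyer V 60 credits > Buyer Z 55 credits > Buyer T 5 credits.
Buyer A has the highest bid, so Buyer A wins.
The second-highest bid is 85 credits, so that is what Buyer A pays.

85 credits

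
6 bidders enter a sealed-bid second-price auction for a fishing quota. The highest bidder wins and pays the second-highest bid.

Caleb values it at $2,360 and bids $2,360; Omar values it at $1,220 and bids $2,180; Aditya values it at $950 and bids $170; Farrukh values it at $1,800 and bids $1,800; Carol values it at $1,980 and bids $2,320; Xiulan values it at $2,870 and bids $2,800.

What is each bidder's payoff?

Sorted high to low: Xiulan $2,800 > Caleb $2,360 > Carol $2,320 > Omar $2,180 > Farrukh $1,800 > Aditya $170.
Xiulan has the top bid and wins; the price is the second-highest bid, $2,360.
Xiulan's payoff = $2,870 − $2,360 = $510. All other bidders lose, so their payoff is 0.

Payoffs: Caleb $0, Omar $0, Aditya $0, Farrukh $0, Carol $0, Xiulan $510.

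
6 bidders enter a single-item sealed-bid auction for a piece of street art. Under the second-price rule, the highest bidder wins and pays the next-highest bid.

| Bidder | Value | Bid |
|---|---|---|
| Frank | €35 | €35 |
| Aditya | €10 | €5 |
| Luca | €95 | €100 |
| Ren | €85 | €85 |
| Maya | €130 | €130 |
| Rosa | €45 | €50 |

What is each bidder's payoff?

Ordered from highest: Maya €130 > Luca €100 > Ren €85 > Rosa €50 > Frank €35 > Aditya €5.
Maya has the top bid and wins; the price is the second-highest bid, €100.
Maya's payoff = €130 − €100 = €30. All other bidders lose, so their payoff is 0.

Frank €0, Aditya €0, Luca €0, Ren €0, Maya €30, Rosa €0.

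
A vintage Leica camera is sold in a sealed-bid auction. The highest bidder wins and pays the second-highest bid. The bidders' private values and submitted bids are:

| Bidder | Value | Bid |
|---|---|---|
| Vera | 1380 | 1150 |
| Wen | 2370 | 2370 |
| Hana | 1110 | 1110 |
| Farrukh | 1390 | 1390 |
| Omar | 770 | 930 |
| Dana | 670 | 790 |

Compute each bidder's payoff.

Vera 0, Wen 980, Hana 0, Farrukh 0, Omar 0, Dana 0.

Ordered from highest: Wen 2370, then Farrukh 1390, then Vera 1150, then Hana 1110, then Omar 930, then Dana 790.
Wen has the top bid and wins; the price is the second-highest bid, 1390.
Wen's payoff = 2370 − 1390 = 980. All other bidders lose, so their payoff is 0.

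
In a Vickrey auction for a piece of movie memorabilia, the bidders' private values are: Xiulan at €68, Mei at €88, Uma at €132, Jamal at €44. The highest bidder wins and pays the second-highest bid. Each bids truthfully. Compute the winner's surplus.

€44

Bids in descending order: Uma €132, then Mei €88, then Xiulan €68, then Jamal €44.
Uma wins with the top bid and pays the second-highest, €88.
Surplus = €132 − €88 = €44.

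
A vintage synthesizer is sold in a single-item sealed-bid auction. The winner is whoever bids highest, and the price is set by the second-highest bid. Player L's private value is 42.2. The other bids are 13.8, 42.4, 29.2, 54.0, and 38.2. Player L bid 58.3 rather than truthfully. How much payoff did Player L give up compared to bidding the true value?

Regret: 11.8.

The highest competing bid is 54.0.
Bidding truthfully at 42.2: the top bid is 54.0 (a rival), so Player L loses. Payoff = 0.0.
Bidding 58.3: Player L has the top bid, wins, and pays the second-highest bid 54.0. Payoff = 42.2 − 54.0 = -11.8.
Regret = truthful payoff − actual payoff = 0.0 − -11.8 = 11.8.
Deviating from a truthful bid can only lose payoff in a second-price auction — never gain.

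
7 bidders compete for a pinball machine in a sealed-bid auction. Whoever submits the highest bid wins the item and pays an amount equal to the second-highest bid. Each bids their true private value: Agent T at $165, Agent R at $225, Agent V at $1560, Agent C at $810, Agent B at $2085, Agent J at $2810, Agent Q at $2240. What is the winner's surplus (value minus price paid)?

Ordered from highest: Agent J $2810; Agent Q $2240; Agent B $2085; Agent V $1560; Agent C $810; Agent R $225; Agent T $165.
Agent J wins with the top bid and pays the second-highest, $2240.
Surplus = $2810 − $2240 = $570.

$570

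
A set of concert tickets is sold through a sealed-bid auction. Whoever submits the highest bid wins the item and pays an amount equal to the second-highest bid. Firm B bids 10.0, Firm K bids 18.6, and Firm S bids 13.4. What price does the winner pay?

Sorted high to low: Firm K 18.6, then Firm S 13.4, then Firm B 10.0.
Firm K has the highest bid, so Firm K wins.
The second-highest bid is 13.4, so that is what Firm K pays.

The winner pays 13.4.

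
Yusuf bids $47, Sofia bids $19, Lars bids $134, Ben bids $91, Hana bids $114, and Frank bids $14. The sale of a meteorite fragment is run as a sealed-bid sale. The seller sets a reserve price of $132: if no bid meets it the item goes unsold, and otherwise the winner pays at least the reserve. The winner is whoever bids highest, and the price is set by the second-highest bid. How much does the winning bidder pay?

Sorted high to low: Lars $134 > Hana $114 > Ben $91 > Yusuf $47 > Sofia $19 > Frank $14.
Lars has the highest bid, so Lars wins.
The second-highest bid is $114, but the reserve $132 is higher, so the price is the reserve.

$132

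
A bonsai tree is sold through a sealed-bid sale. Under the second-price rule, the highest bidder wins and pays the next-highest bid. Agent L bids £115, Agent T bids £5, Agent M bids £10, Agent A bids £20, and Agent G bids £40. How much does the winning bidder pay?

Ranking the bids: Agent L £115, then Agent G £40, then Agent A £20, then Agent M £10, then Agent T £5.
Agent L has the highest bid, so Agent L wins.
The second-highest bid is £40, so that is what Agent L pays.

£40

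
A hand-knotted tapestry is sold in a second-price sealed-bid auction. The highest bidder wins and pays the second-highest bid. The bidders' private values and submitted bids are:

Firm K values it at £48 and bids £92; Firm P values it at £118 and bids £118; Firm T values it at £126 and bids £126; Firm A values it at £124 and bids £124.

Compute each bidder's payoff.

Sorted high to low: Firm T £126 > Firm A £124 > Firm P £118 > Firm K £92.
Firm T has the top bid and wins; the price is the second-highest bid, £124.
Firm T's payoff = £126 − £124 = £2. All other bidders lose, so their payoff is 0.

Payoffs: Firm K £0, Firm P £0, Firm T £2, Firm A £0.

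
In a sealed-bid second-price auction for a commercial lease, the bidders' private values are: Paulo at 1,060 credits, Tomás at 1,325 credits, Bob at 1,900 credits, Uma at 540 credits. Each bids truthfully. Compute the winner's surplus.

Bids in descending order: Bob 1,900 credits > Tomás 1,325 credits > Paulo 1,060 credits > Uma 540 credits.
Bob wins with the top bid and pays the second-highest, 1,325 credits.
Surplus = 1,900 credits − 1,325 credits = 575 credits.

575 credits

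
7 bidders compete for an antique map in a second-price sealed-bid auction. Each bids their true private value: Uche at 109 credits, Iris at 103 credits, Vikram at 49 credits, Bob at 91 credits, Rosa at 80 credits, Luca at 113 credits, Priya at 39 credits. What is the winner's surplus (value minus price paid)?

Winner's surplus: 4 credits.

Ordered from highest: Luca 113 credits > Uche 109 credits > Iris 103 credits > Bob 91 credits > Rosa 80 credits > Vikram 49 credits > Priya 39 credits.
Luca wins with the top bid and pays the second-highest, 109 credits.
Surplus = 113 credits − 109 credits = 4 credits.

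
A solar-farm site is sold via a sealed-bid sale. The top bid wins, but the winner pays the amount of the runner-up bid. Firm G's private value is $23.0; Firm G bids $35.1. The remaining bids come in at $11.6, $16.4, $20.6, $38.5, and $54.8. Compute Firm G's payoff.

Payoff = $0.0.

Highest competing bid: $54.8.
Firm G's bid $35.1 is not the highest, so Firm G loses, pays nothing, and earns zero payoff.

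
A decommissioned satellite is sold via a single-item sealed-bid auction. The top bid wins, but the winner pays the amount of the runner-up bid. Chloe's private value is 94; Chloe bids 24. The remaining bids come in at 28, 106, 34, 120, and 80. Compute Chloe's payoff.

Payoff = 0.

Highest competing bid: 120.
Chloe's bid 24 is not the highest, so Chloe loses, pays nothing, and earns zero payoff.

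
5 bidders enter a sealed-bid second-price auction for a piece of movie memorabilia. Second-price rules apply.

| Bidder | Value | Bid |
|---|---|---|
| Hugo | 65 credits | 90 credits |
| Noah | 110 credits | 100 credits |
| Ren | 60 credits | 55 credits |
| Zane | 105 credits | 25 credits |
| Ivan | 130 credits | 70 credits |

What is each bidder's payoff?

Hugo 0 credits, Noah 20 credits, Ren 0 credits, Zane 0 credits, Ivan 0 credits.

Ranking the bids: Noah 100 credits, then Hugo 90 credits, then Ivan 70 credits, then Ren 55 credits, then Zane 25 credits.
Noah has the top bid and wins; the price is the second-highest bid, 90 credits.
Noah's payoff = 110 credits − 90 credits = 20 credits. All other bidders lose, so their payoff is 0.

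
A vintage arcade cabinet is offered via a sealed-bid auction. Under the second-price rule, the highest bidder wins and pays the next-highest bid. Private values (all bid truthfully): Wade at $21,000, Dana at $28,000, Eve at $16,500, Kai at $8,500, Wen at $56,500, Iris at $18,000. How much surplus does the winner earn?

Bids in descending order: Wen $56,500; Dana $28,000; Wade $21,000; Iris $18,000; Eve $16,500; Kai $8,500.
Wen wins with the top bid and pays the second-highest, $28,000.
Surplus = $56,500 − $28,000 = $28,500.

Surplus = $28,500.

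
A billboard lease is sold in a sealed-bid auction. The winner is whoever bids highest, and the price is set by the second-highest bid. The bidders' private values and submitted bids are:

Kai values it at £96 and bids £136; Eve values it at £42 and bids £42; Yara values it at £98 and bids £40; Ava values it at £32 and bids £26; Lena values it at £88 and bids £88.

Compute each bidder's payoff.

Payoffs: Kai £8, Eve £0, Yara £0, Ava £0, Lena £0.

Bids in descending order: Kai £136, then Lena £88, then Eve £42, then Yara £40, then Ava £26.
Kai has the top bid and wins; the price is the second-highest bid, £88.
Kai's payoff = £96 − £88 = £8. All other bidders lose, so their payoff is 0.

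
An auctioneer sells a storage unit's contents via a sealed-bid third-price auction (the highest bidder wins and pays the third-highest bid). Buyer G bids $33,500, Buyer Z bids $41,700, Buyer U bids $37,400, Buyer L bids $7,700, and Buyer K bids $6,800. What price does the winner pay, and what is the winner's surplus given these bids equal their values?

Sorted high to low: Buyer Z $41,700, then Buyer U $37,400, then Buyer G $33,500, then Buyer L $7,700, then Buyer K $6,800.
Buyer Z is the highest bidder, so Buyer Z wins.
Under the third-price rule, the price is the third-highest bid: $33,500.
Surplus = $41,700 − $33,500 = $8,200.

Price $33,500; surplus $8,200.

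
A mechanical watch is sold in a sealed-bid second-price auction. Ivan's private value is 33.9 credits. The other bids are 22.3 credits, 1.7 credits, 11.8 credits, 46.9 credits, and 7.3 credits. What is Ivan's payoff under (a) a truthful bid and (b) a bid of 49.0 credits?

The highest competing bid is 46.9 credits.
Bidding truthfully at 33.9 credits: the top bid is 46.9 credits (a rival), so Ivan loses. Payoff = 0.0 credits.
Bidding 49.0 credits: Ivan has the top bid, wins, and pays the second-highest bid 46.9 credits. Payoff = 33.9 credits − 46.9 credits = -13.0 credits.
Deviating from a truthful bid can only lose payoff in a second-price auction — never gain.

Truthful: 0.0 credits; alternative: -13.0 credits.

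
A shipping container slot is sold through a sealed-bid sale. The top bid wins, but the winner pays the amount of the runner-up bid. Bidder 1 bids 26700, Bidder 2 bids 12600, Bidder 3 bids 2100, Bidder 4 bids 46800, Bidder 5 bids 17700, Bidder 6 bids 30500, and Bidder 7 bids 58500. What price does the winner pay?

Ordered from highest: Bidder 7 58500 > Bidder 4 46800 > Bidder 6 30500 > Bidder 1 26700 > Bidder 5 17700 > Bidder 2 12600 > Bidder 3 2100.
Bidder 7 has the highest bid, so Bidder 7 wins.
The second-highest bid is 46800, so that is what Bidder 7 pays.

46800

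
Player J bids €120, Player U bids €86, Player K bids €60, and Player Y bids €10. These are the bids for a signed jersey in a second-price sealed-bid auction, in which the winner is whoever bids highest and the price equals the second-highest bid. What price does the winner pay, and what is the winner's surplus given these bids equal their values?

Sorted high to low: Player J €120 > Player U €86 > Player K €60 > Player Y €10.
Player J is the highest bidder, so Player J wins.
Under the second-price rule, the price is the second-highest bid: €86.
Surplus = €120 − €86 = €34.

The winner pays €86 for a surplus of €34.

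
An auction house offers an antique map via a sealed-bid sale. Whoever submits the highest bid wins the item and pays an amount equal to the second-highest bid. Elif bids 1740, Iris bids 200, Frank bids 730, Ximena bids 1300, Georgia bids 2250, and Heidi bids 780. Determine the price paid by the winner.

Bids in descending order: Georgia 2250; Elif 1740; Ximena 1300; Heidi 780; Frank 730; Iris 200.
Georgia has the highest bid, so Georgia wins.
The second-highest bid is 1740, so that is what Georgia pays.

Price paid: 1740.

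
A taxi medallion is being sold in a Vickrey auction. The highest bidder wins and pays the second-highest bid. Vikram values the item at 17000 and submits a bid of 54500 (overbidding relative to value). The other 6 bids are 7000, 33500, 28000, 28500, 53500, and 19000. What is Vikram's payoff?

Vikram's payoff: -36500.

Highest competing bid: 53500.
Vikram's bid 54500 is the highest overall, so Vikram wins and pays the second-highest bid, 53500.
Payoff = value − price = 17000 − 53500 = -36500.
Overbidding won the item at a price above value — truthful bidding would have avoided this loss.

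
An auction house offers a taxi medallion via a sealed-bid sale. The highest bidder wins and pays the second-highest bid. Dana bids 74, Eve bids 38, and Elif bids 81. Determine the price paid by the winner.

Sorted high to low: Elif 81 > Dana 74 > Eve 38.
Elif has the highest bid, so Elif wins.
The second-highest bid is 74, so that is what Elif pays.

The winner pays 74.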